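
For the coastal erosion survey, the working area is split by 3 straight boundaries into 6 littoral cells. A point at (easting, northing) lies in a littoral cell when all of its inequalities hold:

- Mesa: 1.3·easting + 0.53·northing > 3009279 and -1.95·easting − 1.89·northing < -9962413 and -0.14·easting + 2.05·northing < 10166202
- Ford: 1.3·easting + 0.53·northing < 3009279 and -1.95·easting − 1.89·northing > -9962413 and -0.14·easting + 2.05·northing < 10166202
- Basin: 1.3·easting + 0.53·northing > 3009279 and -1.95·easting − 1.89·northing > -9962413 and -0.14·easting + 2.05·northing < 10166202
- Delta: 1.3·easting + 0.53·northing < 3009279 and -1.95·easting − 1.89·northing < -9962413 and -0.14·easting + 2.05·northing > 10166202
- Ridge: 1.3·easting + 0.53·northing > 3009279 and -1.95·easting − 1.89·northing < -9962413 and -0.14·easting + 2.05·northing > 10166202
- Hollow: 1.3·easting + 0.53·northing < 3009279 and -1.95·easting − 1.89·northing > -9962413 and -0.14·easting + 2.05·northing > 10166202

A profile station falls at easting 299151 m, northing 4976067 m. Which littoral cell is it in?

Mesa

1.3·299151 + 0.53·4976067 = 3026211.810, which is > 3009279
-1.95·299151 − 1.89·4976067 = -9988111.080, which is < -9962413
-0.14·299151 + 2.05·4976067 = 10159056.210, which is < 10166202
This sign pattern matches Mesa.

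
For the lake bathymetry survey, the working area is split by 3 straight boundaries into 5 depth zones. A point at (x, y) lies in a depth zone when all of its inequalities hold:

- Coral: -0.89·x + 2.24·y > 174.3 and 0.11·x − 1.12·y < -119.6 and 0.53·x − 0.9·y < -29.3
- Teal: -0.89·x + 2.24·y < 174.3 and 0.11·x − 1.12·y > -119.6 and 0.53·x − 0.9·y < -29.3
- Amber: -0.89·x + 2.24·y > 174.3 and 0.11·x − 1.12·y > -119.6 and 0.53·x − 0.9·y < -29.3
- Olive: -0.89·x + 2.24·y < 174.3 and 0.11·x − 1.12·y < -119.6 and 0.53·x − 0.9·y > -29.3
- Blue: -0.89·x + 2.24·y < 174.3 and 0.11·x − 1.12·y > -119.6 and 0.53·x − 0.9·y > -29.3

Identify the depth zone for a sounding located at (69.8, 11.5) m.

Blue

-0.89·69.8 + 2.24·11.5 = -36.362, which is < 174.3
0.11·69.8 − 1.12·11.5 = -5.202, which is > -119.6
0.53·69.8 − 0.9·11.5 = 26.644, which is > -29.3
This sign pattern matches Blue.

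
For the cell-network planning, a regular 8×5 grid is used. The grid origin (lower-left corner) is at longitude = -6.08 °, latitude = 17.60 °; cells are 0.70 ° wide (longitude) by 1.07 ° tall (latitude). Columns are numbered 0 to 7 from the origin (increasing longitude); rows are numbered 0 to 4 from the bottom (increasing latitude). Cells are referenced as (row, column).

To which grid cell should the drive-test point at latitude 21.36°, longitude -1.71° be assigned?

(3, 6)

Column index: ⌊(-1.71 − -6.08) / 0.70⌋ = ⌊6.243⌋ = 6
Row offset from origin: ⌊(21.36 − 17.60) / 1.07⌋ = ⌊3.514⌋ = 3 → row 3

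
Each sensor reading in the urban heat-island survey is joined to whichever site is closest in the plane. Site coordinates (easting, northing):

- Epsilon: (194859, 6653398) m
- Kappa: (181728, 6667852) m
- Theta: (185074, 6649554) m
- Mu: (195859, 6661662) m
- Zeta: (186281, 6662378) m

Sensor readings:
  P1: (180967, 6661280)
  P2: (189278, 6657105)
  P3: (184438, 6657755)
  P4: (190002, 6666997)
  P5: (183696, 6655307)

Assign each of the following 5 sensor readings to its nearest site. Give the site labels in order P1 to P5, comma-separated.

P1 → Zeta (d²=29444200.00)
P2 → Zeta (d²=36786538.00)
P3 → Zeta (d²=24768778.00)
P4 → Zeta (d²=35181002.00)
P5 → Theta (d²=34995893.00)

Zeta, Zeta, Zeta, Zeta, Theta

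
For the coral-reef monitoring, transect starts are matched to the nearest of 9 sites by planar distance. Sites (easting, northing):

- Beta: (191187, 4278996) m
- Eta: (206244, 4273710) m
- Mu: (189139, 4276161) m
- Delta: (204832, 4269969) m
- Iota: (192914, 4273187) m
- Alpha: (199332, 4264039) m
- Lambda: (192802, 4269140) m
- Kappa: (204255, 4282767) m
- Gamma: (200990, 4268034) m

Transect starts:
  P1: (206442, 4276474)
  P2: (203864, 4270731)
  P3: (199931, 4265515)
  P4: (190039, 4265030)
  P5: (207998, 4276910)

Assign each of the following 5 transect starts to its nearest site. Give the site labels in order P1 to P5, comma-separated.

Eta, Delta, Alpha, Lambda, Eta

P1 → Eta (d²=7678900.00)
P2 → Delta (d²=1517668.00)
P3 → Alpha (d²=2537377.00)
P4 → Lambda (d²=24526269.00)
P5 → Eta (d²=13316516.00)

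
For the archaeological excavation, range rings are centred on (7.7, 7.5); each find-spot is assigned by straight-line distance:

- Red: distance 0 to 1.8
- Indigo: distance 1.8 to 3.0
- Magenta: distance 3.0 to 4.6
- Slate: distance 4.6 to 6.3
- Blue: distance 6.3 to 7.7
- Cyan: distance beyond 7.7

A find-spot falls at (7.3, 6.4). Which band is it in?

Red

Distance = √((7.3−7.7)² + (6.4−7.5)²) = √(0.160 + 1.210) = 1.170.
0 ≤ 1.170 < 1.8 → Red.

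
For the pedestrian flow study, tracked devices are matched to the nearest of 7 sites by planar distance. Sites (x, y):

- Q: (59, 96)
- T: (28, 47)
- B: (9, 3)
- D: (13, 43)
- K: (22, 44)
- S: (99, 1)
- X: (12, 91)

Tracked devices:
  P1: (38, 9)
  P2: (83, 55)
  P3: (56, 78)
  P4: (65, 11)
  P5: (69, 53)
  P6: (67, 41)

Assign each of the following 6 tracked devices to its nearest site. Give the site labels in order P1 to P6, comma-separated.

P1 → B (d²=877.00)
P2 → Q (d²=2257.00)
P3 → Q (d²=333.00)
P4 → S (d²=1256.00)
P5 → T (d²=1717.00)
P6 → T (d²=1557.00)

B, Q, Q, S, T, T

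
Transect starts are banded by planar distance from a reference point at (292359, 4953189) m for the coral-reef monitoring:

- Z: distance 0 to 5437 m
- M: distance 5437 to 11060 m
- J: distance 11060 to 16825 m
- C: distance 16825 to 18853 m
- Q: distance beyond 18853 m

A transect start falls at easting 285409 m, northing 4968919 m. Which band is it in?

Distance = √((285409−292359)² + (4968919−4953189)²) = √(48302500.000 + 247432900.000) = 17196.959 m.
16825 ≤ 17196.959 < 18853 → C.

C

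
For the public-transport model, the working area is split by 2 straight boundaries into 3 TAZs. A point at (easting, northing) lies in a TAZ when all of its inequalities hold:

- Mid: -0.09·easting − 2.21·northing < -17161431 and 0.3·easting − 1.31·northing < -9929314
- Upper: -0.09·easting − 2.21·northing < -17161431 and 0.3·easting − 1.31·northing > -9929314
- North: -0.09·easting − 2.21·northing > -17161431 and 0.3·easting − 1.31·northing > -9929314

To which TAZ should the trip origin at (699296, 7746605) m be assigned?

-0.09·699296 − 2.21·7746605 = -17182933.690, which is < -17161431
0.3·699296 − 1.31·7746605 = -9938263.750, which is < -9929314
This sign pattern matches Mid.

Mid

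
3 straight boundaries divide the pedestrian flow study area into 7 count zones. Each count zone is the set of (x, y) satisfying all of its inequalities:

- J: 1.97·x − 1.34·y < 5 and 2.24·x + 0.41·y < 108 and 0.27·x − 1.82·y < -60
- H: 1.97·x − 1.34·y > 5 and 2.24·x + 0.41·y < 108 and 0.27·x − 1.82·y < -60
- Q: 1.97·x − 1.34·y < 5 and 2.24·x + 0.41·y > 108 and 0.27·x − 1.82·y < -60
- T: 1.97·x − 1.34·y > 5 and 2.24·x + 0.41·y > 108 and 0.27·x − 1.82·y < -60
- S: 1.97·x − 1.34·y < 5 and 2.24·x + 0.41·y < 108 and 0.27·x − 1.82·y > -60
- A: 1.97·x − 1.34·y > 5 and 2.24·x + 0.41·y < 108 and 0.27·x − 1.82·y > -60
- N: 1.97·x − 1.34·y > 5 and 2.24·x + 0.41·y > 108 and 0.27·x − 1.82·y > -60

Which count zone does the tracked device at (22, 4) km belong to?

A

1.97·22 − 1.34·4 = 37.980, which is > 5
2.24·22 + 0.41·4 = 50.920, which is < 108
0.27·22 − 1.82·4 = -1.340, which is > -60
This sign pattern matches A.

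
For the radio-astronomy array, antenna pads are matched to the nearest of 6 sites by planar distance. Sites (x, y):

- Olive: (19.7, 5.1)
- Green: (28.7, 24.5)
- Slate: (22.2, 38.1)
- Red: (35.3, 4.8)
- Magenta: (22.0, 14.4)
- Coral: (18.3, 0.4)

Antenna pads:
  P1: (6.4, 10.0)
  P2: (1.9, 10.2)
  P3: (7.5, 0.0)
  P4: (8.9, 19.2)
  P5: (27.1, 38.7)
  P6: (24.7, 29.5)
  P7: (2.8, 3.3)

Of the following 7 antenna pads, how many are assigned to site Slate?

P1 → Olive
P2 → Olive
P3 → Coral
P4 → Magenta
P5 → Slate
P6 → Green
P7 → Coral
1 of the 7 goes to Slate.

1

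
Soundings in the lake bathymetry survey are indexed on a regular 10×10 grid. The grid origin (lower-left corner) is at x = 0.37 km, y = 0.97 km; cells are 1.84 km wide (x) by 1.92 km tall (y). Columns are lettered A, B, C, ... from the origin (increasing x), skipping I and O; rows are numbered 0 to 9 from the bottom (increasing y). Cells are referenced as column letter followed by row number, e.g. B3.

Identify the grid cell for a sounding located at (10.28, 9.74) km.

F4

Column index: ⌊(10.28 − 0.37) / 1.84⌋ = ⌊5.386⌋ = 5 → column F
Row offset from origin: ⌊(9.74 − 0.97) / 1.92⌋ = ⌊4.568⌋ = 4 → row 4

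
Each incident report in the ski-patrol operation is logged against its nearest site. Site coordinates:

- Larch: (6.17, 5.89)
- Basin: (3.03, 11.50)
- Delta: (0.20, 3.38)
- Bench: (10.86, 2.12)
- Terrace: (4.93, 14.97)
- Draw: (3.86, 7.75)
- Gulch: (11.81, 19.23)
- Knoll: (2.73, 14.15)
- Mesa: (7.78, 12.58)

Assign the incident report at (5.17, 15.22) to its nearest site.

Squared distances to each site:
Larch: 88.049; Basin: 18.418; Delta: 164.886; Bench: 203.986; Terrace: 0.120; Draw: 57.517; Gulch: 60.170; Knoll: 7.099; Mesa: 13.782.
Minimum at Terrace.

Terrace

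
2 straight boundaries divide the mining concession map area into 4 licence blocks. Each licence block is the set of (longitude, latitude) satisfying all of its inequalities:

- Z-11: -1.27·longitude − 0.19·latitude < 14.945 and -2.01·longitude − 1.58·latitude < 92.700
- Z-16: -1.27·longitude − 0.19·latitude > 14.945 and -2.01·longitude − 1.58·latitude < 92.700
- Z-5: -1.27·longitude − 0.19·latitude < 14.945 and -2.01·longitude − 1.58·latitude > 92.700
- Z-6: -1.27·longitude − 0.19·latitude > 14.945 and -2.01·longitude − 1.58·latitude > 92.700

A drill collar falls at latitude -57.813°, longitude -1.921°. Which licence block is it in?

-1.27·-1.921 − 0.19·-57.813 = 13.424, which is < 14.945
-2.01·-1.921 − 1.58·-57.813 = 95.206, which is > 92.700
This sign pattern matches Z-5.

Z-5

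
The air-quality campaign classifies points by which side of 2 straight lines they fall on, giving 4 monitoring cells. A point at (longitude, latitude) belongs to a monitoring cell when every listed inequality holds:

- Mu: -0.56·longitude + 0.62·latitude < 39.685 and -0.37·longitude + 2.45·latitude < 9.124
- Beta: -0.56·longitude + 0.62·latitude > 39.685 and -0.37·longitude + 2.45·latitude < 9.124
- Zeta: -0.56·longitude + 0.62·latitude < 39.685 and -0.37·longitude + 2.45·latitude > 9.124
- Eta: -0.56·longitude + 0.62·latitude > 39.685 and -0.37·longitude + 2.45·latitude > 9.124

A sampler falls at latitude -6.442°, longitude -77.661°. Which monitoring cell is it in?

Zeta

-0.56·-77.661 + 0.62·-6.442 = 39.496, which is < 39.685
-0.37·-77.661 + 2.45·-6.442 = 12.952, which is > 9.124
This sign pattern matches Zeta.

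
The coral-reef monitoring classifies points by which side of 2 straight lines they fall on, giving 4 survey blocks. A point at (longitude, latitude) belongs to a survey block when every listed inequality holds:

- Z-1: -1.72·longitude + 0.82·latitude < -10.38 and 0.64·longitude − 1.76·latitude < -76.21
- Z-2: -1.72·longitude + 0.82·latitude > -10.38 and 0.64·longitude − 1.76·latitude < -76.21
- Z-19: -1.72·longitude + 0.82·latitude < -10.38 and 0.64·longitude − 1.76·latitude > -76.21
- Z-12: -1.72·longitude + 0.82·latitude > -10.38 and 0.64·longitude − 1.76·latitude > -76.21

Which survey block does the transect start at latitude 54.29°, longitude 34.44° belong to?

Z-19

-1.72·34.44 + 0.82·54.29 = -14.719, which is < -10.38
0.64·34.44 − 1.76·54.29 = -73.509, which is > -76.21
This sign pattern matches Z-19.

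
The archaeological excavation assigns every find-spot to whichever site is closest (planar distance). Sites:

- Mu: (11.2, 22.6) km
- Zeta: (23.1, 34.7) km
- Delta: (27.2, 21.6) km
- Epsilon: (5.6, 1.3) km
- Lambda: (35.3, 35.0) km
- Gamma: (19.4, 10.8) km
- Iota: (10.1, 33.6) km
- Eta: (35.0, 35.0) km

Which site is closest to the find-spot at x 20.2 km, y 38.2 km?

Zeta

Squared distances to each site:
Mu: 324.360; Zeta: 20.660; Delta: 324.560; Epsilon: 1574.770; Lambda: 238.250; Gamma: 751.400; Iota: 123.170; Eta: 229.280.
Minimum at Zeta.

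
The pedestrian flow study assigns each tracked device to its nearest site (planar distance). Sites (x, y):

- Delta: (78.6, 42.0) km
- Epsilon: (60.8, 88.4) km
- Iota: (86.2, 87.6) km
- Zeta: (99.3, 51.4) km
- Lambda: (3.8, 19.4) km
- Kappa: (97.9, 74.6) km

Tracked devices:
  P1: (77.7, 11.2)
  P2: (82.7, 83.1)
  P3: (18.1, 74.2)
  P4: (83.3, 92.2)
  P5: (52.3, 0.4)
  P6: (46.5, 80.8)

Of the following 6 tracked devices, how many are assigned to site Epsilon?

P1 → Delta
P2 → Iota
P3 → Epsilon
P4 → Iota
P5 → Delta
P6 → Epsilon
2 of the 6 go to Epsilon.

2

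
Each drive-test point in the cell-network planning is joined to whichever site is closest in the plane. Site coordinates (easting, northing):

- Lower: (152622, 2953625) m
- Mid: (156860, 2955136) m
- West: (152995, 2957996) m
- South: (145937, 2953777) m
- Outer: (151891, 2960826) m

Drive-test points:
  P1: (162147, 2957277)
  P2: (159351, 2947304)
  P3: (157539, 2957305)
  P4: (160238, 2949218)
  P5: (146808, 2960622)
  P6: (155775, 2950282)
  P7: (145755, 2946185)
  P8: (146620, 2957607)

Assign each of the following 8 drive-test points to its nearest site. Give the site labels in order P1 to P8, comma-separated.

Mid, Mid, Mid, Mid, Outer, Lower, South, South

P1 → Mid (d²=32536250.00)
P2 → Mid (d²=67545305.00)
P3 → Mid (d²=5165602.00)
P4 → Mid (d²=46433608.00)
P5 → Outer (d²=25878505.00)
P6 → Lower (d²=21117058.00)
P7 → South (d²=57671588.00)
P8 → South (d²=15135389.00)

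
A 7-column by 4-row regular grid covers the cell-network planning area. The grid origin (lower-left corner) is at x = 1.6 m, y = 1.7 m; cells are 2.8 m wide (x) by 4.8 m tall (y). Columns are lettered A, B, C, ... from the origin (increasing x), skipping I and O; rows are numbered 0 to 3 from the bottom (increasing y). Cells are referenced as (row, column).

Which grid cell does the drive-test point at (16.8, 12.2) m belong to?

(2, F)

Column index: ⌊(16.8 − 1.6) / 2.8⌋ = ⌊5.429⌋ = 5 → column F
Row offset from origin: ⌊(12.2 − 1.7) / 4.8⌋ = ⌊2.188⌋ = 2 → row 2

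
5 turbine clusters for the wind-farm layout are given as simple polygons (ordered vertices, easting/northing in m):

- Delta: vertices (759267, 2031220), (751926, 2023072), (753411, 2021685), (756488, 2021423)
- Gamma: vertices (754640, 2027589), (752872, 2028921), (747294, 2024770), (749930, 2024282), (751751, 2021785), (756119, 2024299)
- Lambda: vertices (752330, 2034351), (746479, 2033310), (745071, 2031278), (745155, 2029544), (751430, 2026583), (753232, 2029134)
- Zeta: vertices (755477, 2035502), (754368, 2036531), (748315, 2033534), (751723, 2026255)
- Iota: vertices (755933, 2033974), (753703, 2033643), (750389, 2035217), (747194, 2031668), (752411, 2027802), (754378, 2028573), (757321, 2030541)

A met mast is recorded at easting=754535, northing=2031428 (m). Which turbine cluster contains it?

Cast a ray rightward from (754535, 2031428). For each polygon, the edges (by vertex number in listed order) whose endpoints lie on opposite sides of northing = 2031428, where each meets that height, and whether that is right or left of the point:
Delta: no edge straddles that height → 0 crossings.
Gamma: no edge straddles that height → 0 crossings.
Lambda: 2–3 at easting≈745174.9 (left), 6–1 at easting≈752835.4 (left) → 0 crossings.
Zeta: 3–4 at easting≈749301.0 (left), 4–1 at easting≈753823.1 (left) → 0 crossings.
Iota: 4–5 at easting≈747517.9 (left), 7–1 at easting≈756962.4 (right) → 1 crossing.
Only Iota has an odd count, so the point is inside Iota.

Iota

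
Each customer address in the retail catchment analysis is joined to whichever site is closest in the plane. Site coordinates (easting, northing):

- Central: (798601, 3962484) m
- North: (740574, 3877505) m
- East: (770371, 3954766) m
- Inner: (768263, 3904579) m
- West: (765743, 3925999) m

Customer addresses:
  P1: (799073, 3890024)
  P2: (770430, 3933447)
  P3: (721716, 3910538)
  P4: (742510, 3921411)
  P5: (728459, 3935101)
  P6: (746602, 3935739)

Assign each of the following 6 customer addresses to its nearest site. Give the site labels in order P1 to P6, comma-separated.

P1 → Inner (d²=1161104125.00)
P2 → West (d²=77440673.00)
P3 → North (d²=1446803253.00)
P4 → West (d²=560822033.00)
P5 → West (d²=1472943060.00)
P6 → West (d²=461245481.00)

Inner, West, North, West, West, West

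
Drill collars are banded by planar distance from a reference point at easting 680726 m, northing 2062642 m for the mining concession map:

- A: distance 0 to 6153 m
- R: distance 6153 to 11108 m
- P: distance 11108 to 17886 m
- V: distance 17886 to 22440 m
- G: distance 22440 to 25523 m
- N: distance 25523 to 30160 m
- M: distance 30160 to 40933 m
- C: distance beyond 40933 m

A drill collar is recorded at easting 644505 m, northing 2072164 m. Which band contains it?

Distance = √((644505−680726)² + (2072164−2062642)²) = √(1311960841.000 + 90668484.000) = 37451.693 m.
30160 ≤ 37451.693 < 40933 → M.

M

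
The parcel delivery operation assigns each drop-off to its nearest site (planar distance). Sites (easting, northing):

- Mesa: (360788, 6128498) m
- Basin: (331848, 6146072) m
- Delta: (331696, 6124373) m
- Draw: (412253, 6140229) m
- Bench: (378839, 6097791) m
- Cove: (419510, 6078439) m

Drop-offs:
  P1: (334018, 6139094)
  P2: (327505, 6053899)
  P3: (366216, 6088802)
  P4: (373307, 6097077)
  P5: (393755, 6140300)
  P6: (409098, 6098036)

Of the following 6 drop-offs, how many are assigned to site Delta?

0

P1 → Basin
P2 → Bench
P3 → Bench
P4 → Bench
P5 → Draw
P6 → Cove
0 of the 6 go to Delta.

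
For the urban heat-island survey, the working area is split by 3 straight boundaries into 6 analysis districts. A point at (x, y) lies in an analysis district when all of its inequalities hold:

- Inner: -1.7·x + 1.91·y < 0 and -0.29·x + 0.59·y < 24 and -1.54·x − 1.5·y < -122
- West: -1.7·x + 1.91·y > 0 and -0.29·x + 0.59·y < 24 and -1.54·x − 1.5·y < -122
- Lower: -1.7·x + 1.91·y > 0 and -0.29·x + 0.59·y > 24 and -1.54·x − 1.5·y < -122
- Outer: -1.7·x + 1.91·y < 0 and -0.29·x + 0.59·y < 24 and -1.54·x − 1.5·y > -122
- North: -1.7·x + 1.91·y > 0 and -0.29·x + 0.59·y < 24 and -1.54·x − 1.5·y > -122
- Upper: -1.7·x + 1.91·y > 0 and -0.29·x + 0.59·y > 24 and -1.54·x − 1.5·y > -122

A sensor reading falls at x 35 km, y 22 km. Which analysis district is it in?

Outer

-1.7·35 + 1.91·22 = -17.480, which is < 0
-0.29·35 + 0.59·22 = 2.830, which is < 24
-1.54·35 − 1.5·22 = -86.900, which is > -122
This sign pattern matches Outer.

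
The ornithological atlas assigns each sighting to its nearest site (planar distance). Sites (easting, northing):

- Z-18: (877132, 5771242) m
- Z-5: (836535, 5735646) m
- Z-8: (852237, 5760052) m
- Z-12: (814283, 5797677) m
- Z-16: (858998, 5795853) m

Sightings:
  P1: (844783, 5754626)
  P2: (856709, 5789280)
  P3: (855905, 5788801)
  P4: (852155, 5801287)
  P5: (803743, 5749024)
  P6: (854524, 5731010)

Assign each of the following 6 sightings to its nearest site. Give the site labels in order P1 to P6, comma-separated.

P1 → Z-8 (d²=85003592.00)
P2 → Z-16 (d²=48443850.00)
P3 → Z-16 (d²=59297353.00)
P4 → Z-16 (d²=76355005.00)
P5 → Z-5 (d²=1254286148.00)
P6 → Z-5 (d²=345096617.00)

Z-8, Z-16, Z-16, Z-16, Z-5, Z-5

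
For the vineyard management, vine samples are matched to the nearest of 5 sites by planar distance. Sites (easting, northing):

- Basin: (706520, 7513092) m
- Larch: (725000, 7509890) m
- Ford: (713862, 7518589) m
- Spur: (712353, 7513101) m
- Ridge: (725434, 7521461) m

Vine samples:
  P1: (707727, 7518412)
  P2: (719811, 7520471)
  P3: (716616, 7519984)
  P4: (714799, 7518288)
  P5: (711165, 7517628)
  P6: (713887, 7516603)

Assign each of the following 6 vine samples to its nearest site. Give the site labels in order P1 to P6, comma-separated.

Basin, Ridge, Ford, Ford, Ford, Ford

P1 → Basin (d²=29759249.00)
P2 → Ridge (d²=32598229.00)
P3 → Ford (d²=9530541.00)
P4 → Ford (d²=968570.00)
P5 → Ford (d²=8197330.00)
P6 → Ford (d²=3944821.00)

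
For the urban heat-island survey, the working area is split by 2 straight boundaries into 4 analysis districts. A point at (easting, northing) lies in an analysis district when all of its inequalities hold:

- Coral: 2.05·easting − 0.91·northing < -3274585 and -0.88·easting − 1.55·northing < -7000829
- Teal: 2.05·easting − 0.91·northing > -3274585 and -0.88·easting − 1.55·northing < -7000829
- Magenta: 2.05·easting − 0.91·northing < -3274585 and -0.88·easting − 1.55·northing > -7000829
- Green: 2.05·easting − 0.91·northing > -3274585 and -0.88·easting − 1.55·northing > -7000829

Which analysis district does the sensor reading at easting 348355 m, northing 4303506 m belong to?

Green

2.05·348355 − 0.91·4303506 = -3202062.710, which is > -3274585
-0.88·348355 − 1.55·4303506 = -6976986.700, which is > -7000829
This sign pattern matches Green.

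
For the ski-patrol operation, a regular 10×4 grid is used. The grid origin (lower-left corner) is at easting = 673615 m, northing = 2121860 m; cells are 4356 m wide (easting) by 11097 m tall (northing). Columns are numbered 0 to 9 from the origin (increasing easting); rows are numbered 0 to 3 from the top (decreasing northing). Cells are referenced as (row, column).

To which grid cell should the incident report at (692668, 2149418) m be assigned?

(1, 4)

Column index: ⌊(692668 − 673615) / 4356⌋ = ⌊4.374⌋ = 4
Row offset from origin: ⌊(2149418 − 2121860) / 11097⌋ = ⌊2.483⌋ = 2 → row 1 (counted from top)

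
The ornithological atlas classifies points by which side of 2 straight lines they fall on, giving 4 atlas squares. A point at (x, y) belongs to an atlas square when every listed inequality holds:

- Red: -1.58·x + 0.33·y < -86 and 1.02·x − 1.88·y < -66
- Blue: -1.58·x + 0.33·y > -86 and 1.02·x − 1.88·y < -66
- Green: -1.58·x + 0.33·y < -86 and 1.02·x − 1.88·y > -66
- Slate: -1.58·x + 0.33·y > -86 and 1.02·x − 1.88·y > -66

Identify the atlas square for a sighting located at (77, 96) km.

-1.58·77 + 0.33·96 = -89.980, which is < -86
1.02·77 − 1.88·96 = -101.940, which is < -66
This sign pattern matches Red.

Red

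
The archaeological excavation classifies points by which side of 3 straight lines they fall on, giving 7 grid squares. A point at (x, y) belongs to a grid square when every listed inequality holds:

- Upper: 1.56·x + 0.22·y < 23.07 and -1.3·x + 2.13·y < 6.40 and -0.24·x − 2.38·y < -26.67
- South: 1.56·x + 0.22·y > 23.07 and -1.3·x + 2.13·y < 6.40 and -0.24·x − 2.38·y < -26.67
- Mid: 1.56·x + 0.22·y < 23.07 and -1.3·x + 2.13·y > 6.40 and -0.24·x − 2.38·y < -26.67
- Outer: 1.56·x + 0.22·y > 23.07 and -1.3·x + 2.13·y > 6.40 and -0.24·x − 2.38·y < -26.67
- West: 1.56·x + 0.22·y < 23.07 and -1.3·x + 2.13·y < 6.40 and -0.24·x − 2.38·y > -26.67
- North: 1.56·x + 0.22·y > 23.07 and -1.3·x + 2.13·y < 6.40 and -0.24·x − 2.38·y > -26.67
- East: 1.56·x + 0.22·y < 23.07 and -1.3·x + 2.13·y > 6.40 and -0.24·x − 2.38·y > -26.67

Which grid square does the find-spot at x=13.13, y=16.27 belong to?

1.56·13.13 + 0.22·16.27 = 24.062, which is > 23.07
-1.3·13.13 + 2.13·16.27 = 17.586, which is > 6.40
-0.24·13.13 − 2.38·16.27 = -41.874, which is < -26.67
This sign pattern matches Outer.

Outer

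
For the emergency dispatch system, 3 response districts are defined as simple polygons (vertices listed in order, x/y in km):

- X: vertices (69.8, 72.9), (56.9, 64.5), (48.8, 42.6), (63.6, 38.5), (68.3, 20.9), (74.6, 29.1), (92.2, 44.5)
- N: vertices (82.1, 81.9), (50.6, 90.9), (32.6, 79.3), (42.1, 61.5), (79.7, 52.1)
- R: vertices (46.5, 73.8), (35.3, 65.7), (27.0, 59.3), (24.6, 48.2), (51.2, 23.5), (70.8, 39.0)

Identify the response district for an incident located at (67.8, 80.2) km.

N

Cast a ray rightward from (67.8, 80.2). For each polygon, the edges (by vertex number in listed order) whose endpoints lie on opposite sides of y = 80.2, where each meets that height, and whether that is right or left of the point:
X: no edge straddles that height → 0 crossings.
N: 2–3 at x≈34.00 (left), 5–1 at x≈81.96 (right) → 1 crossing.
R: no edge straddles that height → 0 crossings.
Only N has an odd count, so the point is inside N.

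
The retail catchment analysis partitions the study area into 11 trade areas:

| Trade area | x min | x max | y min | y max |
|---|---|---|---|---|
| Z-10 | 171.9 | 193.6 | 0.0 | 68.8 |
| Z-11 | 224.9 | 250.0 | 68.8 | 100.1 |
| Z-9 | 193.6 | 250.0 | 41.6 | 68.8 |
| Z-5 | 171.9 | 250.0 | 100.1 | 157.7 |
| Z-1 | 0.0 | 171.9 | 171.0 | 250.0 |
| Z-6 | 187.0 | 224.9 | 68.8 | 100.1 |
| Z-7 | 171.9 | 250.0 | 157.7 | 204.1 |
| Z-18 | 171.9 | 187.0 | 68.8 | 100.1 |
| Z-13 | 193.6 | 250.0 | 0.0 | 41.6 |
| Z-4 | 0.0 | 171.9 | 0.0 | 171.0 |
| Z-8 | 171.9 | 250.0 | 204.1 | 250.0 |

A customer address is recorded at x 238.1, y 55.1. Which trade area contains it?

The point has x = 238.1 and y = 55.1.
Only Z-9 satisfies 193.6 ≤ x ≤ 250.0 and 41.6 ≤ y ≤ 68.8.

Z-9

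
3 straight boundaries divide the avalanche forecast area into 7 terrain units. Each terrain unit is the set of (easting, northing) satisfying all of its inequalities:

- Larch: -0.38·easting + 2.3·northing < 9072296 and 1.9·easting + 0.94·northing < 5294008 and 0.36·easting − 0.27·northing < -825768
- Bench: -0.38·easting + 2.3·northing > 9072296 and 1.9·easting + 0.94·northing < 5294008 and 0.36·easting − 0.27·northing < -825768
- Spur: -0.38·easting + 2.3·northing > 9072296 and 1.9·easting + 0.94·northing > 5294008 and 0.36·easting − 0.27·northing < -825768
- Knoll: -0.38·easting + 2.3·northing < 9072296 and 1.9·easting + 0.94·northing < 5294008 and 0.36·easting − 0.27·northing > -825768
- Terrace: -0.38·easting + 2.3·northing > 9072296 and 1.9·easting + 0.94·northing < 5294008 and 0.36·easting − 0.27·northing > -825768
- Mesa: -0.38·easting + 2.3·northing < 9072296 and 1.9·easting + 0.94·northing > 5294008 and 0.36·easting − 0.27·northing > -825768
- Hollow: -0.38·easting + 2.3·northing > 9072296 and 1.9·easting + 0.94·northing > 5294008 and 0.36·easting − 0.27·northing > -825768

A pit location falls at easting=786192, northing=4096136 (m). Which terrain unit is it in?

-0.38·786192 + 2.3·4096136 = 9122359.840, which is > 9072296
1.9·786192 + 0.94·4096136 = 5344132.640, which is > 5294008
0.36·786192 − 0.27·4096136 = -822927.600, which is > -825768
This sign pattern matches Hollow.

Hollow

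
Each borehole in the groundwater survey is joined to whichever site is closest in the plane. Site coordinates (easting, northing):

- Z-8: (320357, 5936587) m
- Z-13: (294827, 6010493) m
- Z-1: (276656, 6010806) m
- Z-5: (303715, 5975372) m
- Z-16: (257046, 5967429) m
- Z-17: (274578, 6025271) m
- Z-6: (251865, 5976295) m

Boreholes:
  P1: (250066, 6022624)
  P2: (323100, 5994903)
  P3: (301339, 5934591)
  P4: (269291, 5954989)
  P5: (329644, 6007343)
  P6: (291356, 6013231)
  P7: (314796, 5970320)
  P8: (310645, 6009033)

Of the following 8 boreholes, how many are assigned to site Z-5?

P1 → Z-17
P2 → Z-5
P3 → Z-8
P4 → Z-16
P5 → Z-13
P6 → Z-13
P7 → Z-5
P8 → Z-13
2 of the 8 go to Z-5.

2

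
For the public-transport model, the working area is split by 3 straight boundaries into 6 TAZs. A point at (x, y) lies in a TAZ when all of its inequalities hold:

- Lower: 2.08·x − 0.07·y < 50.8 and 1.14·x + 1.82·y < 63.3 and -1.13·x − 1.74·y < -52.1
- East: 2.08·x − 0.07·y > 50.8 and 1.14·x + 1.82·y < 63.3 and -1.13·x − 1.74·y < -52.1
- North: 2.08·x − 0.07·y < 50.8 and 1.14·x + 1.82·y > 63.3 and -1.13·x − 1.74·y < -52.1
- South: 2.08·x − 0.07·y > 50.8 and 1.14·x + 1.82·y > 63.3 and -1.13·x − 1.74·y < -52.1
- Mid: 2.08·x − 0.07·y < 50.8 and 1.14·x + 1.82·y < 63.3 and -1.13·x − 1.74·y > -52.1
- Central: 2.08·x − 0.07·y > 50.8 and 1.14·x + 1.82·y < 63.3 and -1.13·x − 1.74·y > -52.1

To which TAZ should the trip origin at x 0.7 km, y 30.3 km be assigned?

2.08·0.7 − 0.07·30.3 = -0.665, which is < 50.8
1.14·0.7 + 1.82·30.3 = 55.944, which is < 63.3
-1.13·0.7 − 1.74·30.3 = -53.513, which is < -52.1
This sign pattern matches Lower.

Lower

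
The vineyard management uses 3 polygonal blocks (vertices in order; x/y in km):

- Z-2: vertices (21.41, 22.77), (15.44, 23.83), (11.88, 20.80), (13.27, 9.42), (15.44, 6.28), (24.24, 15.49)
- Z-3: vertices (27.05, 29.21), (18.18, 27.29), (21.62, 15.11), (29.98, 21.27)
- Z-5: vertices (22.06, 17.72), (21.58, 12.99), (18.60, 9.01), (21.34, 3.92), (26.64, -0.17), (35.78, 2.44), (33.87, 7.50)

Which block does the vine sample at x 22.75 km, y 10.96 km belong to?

Cast a ray rightward from (22.75, 10.96). For each polygon, the edges (by vertex number in listed order) whose endpoints lie on opposite sides of y = 10.96, where each meets that height, and whether that is right or left of the point:
Z-2: 3–4 at x≈13.082 (left), 5–6 at x≈19.912 (left) → 0 crossings.
Z-3: no edge straddles that height → 0 crossings.
Z-5: 2–3 at x≈20.060 (left), 7–1 at x≈29.872 (right) → 1 crossing.
Only Z-5 has an odd count, so the point is inside Z-5.

Z-5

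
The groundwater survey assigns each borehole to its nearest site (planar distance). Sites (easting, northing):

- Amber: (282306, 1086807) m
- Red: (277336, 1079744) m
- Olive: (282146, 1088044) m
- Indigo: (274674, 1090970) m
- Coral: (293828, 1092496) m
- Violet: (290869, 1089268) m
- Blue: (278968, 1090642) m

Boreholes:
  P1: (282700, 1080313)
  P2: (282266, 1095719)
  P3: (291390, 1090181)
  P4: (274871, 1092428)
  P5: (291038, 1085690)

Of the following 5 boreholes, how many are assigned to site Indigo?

1

P1 → Red
P2 → Blue
P3 → Violet
P4 → Indigo
P5 → Violet
1 of the 5 goes to Indigo.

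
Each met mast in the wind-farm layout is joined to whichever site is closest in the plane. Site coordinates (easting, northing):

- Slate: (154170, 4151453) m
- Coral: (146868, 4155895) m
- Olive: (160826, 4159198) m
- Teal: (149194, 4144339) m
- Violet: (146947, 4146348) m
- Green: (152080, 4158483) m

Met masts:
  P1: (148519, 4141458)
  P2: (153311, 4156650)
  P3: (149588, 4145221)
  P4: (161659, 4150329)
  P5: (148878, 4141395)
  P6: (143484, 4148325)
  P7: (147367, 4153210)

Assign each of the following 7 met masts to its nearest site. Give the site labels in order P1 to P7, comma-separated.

Teal, Green, Teal, Slate, Teal, Violet, Coral

P1 → Teal (d²=8755786.00)
P2 → Green (d²=4875250.00)
P3 → Teal (d²=933160.00)
P4 → Slate (d²=57348497.00)
P5 → Teal (d²=8766992.00)
P6 → Violet (d²=15900898.00)
P7 → Coral (d²=7458226.00)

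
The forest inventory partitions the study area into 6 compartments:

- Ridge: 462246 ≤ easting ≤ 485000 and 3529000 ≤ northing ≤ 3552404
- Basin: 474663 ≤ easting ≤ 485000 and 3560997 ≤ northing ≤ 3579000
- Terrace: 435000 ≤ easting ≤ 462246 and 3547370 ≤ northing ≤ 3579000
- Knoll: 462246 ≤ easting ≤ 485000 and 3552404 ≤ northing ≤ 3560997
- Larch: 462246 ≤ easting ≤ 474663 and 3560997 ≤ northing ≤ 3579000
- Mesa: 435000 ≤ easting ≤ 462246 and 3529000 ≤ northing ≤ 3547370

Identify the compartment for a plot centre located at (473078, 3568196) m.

Larch

The point has easting = 473078 and northing = 3568196.
Only Larch satisfies 462246 ≤ easting ≤ 474663 and 3560997 ≤ northing ≤ 3579000.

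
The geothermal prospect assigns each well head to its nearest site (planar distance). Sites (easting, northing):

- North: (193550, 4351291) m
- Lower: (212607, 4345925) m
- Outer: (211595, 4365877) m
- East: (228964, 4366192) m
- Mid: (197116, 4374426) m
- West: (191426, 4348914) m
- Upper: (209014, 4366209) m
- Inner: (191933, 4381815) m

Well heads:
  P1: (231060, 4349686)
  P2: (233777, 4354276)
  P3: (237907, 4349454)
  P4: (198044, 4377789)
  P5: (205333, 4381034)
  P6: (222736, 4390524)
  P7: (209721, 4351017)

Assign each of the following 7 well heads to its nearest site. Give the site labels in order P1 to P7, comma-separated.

P1 → East (d²=276841252.00)
P2 → East (d²=165156025.00)
P3 → East (d²=360137893.00)
P4 → Mid (d²=12170953.00)
P5 → Mid (d²=111184753.00)
P6 → East (d²=630834208.00)
P7 → Lower (d²=34257460.00)

East, East, East, Mid, Mid, East, Lower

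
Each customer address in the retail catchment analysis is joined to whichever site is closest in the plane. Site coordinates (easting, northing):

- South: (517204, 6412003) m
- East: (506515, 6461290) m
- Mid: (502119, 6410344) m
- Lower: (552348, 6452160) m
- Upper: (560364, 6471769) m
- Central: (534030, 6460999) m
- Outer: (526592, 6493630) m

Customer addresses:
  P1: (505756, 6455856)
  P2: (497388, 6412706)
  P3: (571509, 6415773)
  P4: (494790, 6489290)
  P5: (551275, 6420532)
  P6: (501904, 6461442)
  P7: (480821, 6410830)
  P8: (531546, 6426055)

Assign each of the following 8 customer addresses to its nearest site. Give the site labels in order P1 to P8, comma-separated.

P1 → East (d²=30104437.00)
P2 → Mid (d²=27961405.00)
P3 → Lower (d²=1691157690.00)
P4 → East (d²=921475625.00)
P5 → Lower (d²=1001481713.00)
P6 → East (d²=21284425.00)
P7 → Mid (d²=453841000.00)
P8 → South (d²=403151668.00)

East, Mid, Lower, East, Lower, East, Mid, South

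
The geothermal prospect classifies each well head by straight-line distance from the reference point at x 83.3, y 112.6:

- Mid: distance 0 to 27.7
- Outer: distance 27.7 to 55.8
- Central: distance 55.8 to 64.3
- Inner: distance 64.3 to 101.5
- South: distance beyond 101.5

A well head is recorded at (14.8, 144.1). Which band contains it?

Inner

Distance = √((14.8−83.3)² + (144.1−112.6)²) = √(4692.250 + 992.250) = 75.396.
64.3 ≤ 75.396 < 101.5 → Inner.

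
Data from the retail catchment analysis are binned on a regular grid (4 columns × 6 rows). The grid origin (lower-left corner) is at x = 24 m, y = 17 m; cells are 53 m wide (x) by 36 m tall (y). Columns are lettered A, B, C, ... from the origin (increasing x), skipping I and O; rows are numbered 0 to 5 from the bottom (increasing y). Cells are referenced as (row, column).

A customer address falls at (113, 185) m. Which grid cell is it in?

(4, B)

Column index: ⌊(113 − 24) / 53⌋ = ⌊1.679⌋ = 1 → column B
Row offset from origin: ⌊(185 − 17) / 36⌋ = ⌊4.667⌋ = 4 → row 4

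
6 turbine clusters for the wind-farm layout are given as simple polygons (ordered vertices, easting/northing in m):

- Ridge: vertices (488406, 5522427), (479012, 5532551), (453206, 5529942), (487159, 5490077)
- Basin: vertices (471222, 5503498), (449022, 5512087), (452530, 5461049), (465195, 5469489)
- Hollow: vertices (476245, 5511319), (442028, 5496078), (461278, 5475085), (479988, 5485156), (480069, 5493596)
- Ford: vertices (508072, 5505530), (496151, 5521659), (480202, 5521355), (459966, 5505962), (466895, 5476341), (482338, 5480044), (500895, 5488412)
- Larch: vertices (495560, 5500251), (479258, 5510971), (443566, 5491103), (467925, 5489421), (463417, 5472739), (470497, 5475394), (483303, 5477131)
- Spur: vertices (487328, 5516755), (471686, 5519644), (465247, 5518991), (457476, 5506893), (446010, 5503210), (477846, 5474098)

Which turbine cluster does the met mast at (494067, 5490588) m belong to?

Cast a ray rightward from (494067, 5490588). For each polygon, the edges (by vertex number in listed order) whose endpoints lie on opposite sides of northing = 5490588, where each meets that height, and whether that is right or left of the point:
Ridge: 3–4 at easting≈486723.8 (left), 4–1 at easting≈487178.7 (left) → 0 crossings.
Basin: 2–3 at easting≈450499.7 (left), 4–1 at easting≈468934.1 (left) → 0 crossings.
Hollow: 2–3 at easting≈447062.2 (left), 4–5 at easting≈480040.1 (left) → 0 crossings.
Ford: 4–5 at easting≈463562.3 (left), 7–1 at easting≈501807.3 (right) → 1 crossing.
Larch: 3–4 at easting≈451024.3 (left), 7–1 at easting≈490437.2 (left) → 0 crossings.
Spur: 5–6 at easting≈459813.0 (left), 6–1 at easting≈481511.5 (left) → 0 crossings.
Only Ford has an odd count, so the point is inside Ford.

Ford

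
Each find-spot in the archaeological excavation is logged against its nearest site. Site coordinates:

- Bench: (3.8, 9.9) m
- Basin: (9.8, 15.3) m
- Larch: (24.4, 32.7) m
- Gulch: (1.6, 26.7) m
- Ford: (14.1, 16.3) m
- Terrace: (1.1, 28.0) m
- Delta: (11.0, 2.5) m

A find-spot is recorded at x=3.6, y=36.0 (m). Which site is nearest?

Terrace

Squared distances to each site:
Bench: 681.250; Basin: 466.930; Larch: 443.530; Gulch: 90.490; Ford: 498.340; Terrace: 70.250; Delta: 1177.010.
Minimum at Terrace.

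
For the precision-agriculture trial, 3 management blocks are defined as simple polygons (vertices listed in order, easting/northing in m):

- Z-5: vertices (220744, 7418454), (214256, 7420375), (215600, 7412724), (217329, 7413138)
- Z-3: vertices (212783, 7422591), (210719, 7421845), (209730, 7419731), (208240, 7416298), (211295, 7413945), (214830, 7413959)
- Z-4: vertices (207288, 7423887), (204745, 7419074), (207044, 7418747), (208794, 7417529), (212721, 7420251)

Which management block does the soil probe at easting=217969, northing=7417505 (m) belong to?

Z-5

Cast a ray rightward from (217969, 7417505). For each polygon, the edges (by vertex number in listed order) whose endpoints lie on opposite sides of northing = 7417505, where each meets that height, and whether that is right or left of the point:
Z-5: 2–3 at easting≈214760.2 (left), 4–1 at easting≈220134.4 (right) → 1 crossing.
Z-3: 3–4 at easting≈208763.9 (left), 6–1 at easting≈213989.1 (left) → 0 crossings.
Z-4: no edge straddles that height → 0 crossings.
Only Z-5 has an odd count, so the point is inside Z-5.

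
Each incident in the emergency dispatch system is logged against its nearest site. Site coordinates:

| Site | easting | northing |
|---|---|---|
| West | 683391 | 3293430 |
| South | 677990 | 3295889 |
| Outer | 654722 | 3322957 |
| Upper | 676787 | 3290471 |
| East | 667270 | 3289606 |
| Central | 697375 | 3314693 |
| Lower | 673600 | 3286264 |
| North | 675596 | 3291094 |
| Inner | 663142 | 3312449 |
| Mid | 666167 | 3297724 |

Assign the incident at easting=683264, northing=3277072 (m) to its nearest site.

Squared distances to each site:
West: 267600293.000; South: 381894565.000; Outer: 2920078989.000; Upper: 221484730.000; East: 412909192.000; Central: 1614459962.000; Lower: 177885760.000; North: 255414708.000; Inner: 1656427013.000; Mid: 718812513.000.
Minimum at Lower.

Lower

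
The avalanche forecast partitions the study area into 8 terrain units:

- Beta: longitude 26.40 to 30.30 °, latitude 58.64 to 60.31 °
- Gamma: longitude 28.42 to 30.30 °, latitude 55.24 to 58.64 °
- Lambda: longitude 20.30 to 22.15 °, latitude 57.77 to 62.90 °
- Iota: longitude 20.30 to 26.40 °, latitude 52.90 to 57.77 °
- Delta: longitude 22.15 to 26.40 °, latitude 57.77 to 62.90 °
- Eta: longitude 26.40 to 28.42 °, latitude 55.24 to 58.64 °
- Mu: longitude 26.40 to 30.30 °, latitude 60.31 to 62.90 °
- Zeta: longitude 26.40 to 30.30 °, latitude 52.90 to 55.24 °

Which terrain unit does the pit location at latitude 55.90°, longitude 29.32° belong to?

The point has longitude = 29.32 and latitude = 55.90.
Only Gamma satisfies 28.42 ≤ longitude ≤ 30.30 and 55.24 ≤ latitude ≤ 58.64.

Gamma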